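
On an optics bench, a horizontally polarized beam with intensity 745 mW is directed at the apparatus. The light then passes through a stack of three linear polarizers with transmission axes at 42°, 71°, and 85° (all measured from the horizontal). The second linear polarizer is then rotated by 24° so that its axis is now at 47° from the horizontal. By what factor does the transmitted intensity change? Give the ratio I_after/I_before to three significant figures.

I_new/I_old ≈ 0.856

Before rotation:
By Malus's law, I₁ = I₀ cos²(42° − 0°) = I₀ cos²(42°) = 0.5523 I₀.
I₂ = I₁ cos²(71° − 42°) = 0.5523 I₀ · cos²(29°) = 0.4225 I₀.
I₃ = I₂ cos²(85° − 71°) = 0.4225 I₀ · cos²(14°) = 0.3977 I₀.
After rotation:
I₁ = I₀ cos²(42° − 0°) = I₀ cos²(42°) = 0.5523 I₀.
I₂ = I₁ cos²(47° − 42°) = 0.5523 I₀ · cos²(5°) = 0.5481 I₀.
I₃ = I₂ cos²(85° − 47°) = 0.5481 I₀ · cos²(38°) = 0.3403 I₀.
Ratio = 0.3403 / 0.3977 = 0.8557.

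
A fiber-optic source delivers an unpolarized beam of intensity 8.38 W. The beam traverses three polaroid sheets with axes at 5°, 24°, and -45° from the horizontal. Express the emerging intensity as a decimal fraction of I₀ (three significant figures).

I/I₀ ≈ 0.0574

Unpolarized light through the first polarizer → I₁ = 8.38 W/2 = 4.19 W, polarized at 5°.
I₂ = I₁ · cos²(19°) = 4.19 · 0.894 = 3.746 W.
I₃ = I₂ · cos²(69°) = 3.746 · 0.1284 = 0.4811 W.
Transmitted fraction = 0.05741.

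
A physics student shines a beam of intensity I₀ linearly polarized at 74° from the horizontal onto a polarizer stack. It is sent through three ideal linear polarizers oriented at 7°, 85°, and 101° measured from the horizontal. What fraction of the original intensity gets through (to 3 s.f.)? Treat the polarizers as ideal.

≈ 0.00610 I₀

By Malus's law, I₁ = I₀ cos²(7° − 74°) = I₀ cos²(67°) = 0.1527 I₀.
I₂ = I₁ cos²(85° − 7°) = 0.1527 I₀ · cos²(78°) = 0.0066 I₀.
I₃ = I₂ cos²(101° − 85°) = 0.0066 I₀ · cos²(16°) = 0.006098 I₀.
Transmitted fraction = 0.006098.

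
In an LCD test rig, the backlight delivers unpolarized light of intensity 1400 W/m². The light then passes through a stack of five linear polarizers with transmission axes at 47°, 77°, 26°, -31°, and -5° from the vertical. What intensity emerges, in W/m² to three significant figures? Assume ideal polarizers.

Unpolarized light through the first polarizer → I₁ = 1400 W/m²/2 = 700 W/m², polarized at 47°.
I₂ = I₁ · cos²(30°) = 700 · 0.75 = 525 W/m².
I₃ = I₂ · cos²(51°) = 525 · 0.396 = 207.9 W/m².
I₄ = I₃ · cos²(57°) = 207.9 · 0.2966 = 61.68 W/m².
I₅ = I₄ · cos²(26°) = 61.68 · 0.8078 = 49.82 W/m².

I ≈ 49.8 W/m²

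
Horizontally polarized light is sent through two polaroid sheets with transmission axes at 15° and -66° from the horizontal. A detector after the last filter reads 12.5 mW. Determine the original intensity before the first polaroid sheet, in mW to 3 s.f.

I₁ = I₀ cos²(15° − 0°) = I₀ cos²(15°) = 0.933 I₀.
I₂ = I₁ cos²(-66° − 15°) = 0.933 I₀ · cos²(81°) = 0.02283 I₀.
So 12.5 mW = 0.02283 I₀, giving I₀ = 12.5/0.02283 = 547.5 mW.

I₀ ≈ 547 mW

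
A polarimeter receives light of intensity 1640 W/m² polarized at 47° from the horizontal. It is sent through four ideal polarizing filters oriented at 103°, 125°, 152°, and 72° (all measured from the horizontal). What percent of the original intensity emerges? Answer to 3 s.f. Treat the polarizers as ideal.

≈ 0.644%

By Malus's law, I₁ = 1640 W/m² · cos²(56°) = 512.8 W/m².
I₂ = I₁ · cos²(22°) = 512.8 · 0.8597 = 440.9 W/m².
I₃ = I₂ · cos²(27°) = 440.9 · 0.7939 = 350 W/m².
I₄ = I₃ · cos²(80°) = 350 · 0.03015 = 10.55 W/m².
That is 0.6435% of the incident intensity.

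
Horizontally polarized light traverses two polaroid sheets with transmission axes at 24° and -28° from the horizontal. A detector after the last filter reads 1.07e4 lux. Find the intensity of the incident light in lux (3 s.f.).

By Malus's law, I₁ = I₀ cos²(24° − 0°) = I₀ cos²(24°) = 0.8346 I₀.
I₂ = I₁ cos²(-28° − 24°) = 0.8346 I₀ · cos²(52°) = 0.3163 I₀.
So 1.07e4 lux = 0.3163 I₀, giving I₀ = 1.07e4/0.3163 = 3.383e+04 lux.

I₀ ≈ 3.38e4 lux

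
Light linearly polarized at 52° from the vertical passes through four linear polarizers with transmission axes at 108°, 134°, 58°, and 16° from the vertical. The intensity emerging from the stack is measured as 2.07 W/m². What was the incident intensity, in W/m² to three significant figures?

I₀ ≈ 254 W/m²

I₁ = I₀ cos²(108° − 52°) = I₀ cos²(56°) = 0.3127 I₀.
I₂ = I₁ cos²(134° − 108°) = 0.3127 I₀ · cos²(26°) = 0.2526 I₀.
I₃ = I₂ cos²(58° − 134°) = 0.2526 I₀ · cos²(76°) = 0.01478 I₀.
I₄ = I₃ cos²(16° − 58°) = 0.01478 I₀ · cos²(42°) = 0.008165 I₀.
So 2.07 W/m² = 0.008165 I₀, giving I₀ = 2.07/0.008165 = 253.5 W/m².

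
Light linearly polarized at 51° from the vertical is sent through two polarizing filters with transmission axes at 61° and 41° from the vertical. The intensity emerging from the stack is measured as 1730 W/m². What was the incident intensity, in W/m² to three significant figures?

I₁ = I₀ cos²(61° − 51°) = I₀ cos²(10°) = 0.9698 I₀.
I₂ = I₁ cos²(41° − 61°) = 0.9698 I₀ · cos²(20°) = 0.8564 I₀.
So 1730 W/m² = 0.8564 I₀, giving I₀ = 1730/0.8564 = 2020 W/m².

I₀ ≈ 2020 W/m²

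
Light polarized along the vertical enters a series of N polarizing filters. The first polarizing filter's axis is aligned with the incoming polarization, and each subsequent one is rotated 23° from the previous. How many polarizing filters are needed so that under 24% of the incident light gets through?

N = 10

First polarizer is aligned with the polarization: full transmission.
Each further stage multiplies by cos²(23°) = 0.8473.
After N polarizers: T = 0.8473^(N−1). Require T < 0.24 ⇒ N−1 > ln(0.24)/ln(0.8473) = 8.61, so N−1 ≥ 9 and N = 10.
Check: N=10 gives T = 0.2251 < 0.24; N=9 gives T = 0.2657.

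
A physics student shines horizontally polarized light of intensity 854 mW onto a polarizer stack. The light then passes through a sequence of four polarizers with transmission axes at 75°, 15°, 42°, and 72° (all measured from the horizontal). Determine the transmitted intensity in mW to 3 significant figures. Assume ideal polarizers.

I ≈ 8.52 mW

I₁ = 854 mW · cos²(75°) = 57.21 mW.
I₂ = I₁ · cos²(60°) = 57.21 · 0.25 = 14.3 mW.
I₃ = I₂ · cos²(27°) = 14.3 · 0.7939 = 11.35 mW.
I₄ = I₃ · cos²(30°) = 11.35 · 0.75 = 8.516 mW.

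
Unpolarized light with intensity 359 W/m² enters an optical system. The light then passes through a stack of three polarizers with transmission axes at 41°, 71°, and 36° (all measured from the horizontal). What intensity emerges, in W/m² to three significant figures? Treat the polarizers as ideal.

I ≈ 90.3 W/m²

Unpolarized light through the first polarizer → I₁ = 359 W/m²/2 = 179.5 W/m², polarized at 41°.
I₂ = I₁ · cos²(30°) = 179.5 · 0.75 = 134.6 W/m².
I₃ = I₂ · cos²(35°) = 134.6 · 0.671 = 90.33 W/m².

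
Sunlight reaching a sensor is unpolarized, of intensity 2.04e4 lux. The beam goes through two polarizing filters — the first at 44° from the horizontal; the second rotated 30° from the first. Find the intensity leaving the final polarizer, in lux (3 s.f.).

Unpolarized light through the first polarizer → I₁ = 2.04e4 lux/2 = 1.02e+04 lux, polarized at 44°.
I₂ = I₁ · cos²(30°) = 1.02e+04 · 0.75 = 7650 lux.

I ≈ 7650 lux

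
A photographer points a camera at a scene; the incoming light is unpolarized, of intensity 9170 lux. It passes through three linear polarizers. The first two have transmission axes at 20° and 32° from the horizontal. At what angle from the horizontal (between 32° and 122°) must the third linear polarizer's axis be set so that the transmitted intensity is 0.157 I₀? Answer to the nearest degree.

θ ≈ 87°

Unpolarized light through the first polarizer → I₁ = ½ I₀, now polarized at 20°.
I₂ = I₁ cos²(32° − 20°) = 0.5 I₀ · cos²(12°) = 0.4784 I₀.
Need I₃/I₀ = 0.157, so cos²(θ − 32°) = 0.157 / 0.4784 = 0.3282.
θ − 32° = arccos(√0.3282) = 55.0°, giving θ ≈ 32 + 55.0 = 87.0°.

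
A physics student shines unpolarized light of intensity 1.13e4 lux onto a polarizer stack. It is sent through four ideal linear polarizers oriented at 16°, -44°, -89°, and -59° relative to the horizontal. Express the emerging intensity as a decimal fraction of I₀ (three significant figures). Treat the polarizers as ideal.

I/I₀ ≈ 0.0469

Unpolarized light through the first polarizer → I₁ = 1.13e4 lux/2 = 5650 lux, polarized at 16°.
I₂ = I₁ · cos²(60°) = 5650 · 0.25 = 1413 lux.
I₃ = I₂ · cos²(45°) = 1413 · 0.5 = 706.3 lux.
I₄ = I₃ · cos²(30°) = 706.3 · 0.75 = 529.7 lux.
Transmitted fraction = 0.04688.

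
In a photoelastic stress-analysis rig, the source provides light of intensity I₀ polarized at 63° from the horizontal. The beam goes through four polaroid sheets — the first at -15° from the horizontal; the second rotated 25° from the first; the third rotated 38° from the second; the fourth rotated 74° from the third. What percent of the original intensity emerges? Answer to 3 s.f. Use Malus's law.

≈ 0.168%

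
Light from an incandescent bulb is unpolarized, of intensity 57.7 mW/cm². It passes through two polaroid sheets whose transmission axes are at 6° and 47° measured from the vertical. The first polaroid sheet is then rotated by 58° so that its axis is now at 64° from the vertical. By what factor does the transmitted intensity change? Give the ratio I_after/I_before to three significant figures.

Before rotation:
Unpolarized light through the first polarizer → I₁ = ½ I₀, now polarized at 6°.
I₂ = I₁ cos²(47° − 6°) = 0.5 I₀ · cos²(41°) = 0.2848 I₀.
After rotation:
Unpolarized light through the first polarizer → I₁ = ½ I₀, now polarized at 64°.
I₂ = I₁ cos²(47° − 64°) = 0.5 I₀ · cos²(17°) = 0.4573 I₀.
Ratio = 0.4573 / 0.2848 = 1.606.

I_new/I_old ≈ 1.61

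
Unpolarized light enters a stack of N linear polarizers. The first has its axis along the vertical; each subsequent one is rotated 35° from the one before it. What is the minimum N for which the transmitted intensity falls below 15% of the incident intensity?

First polarizer halves the unpolarized light: factor 1/2.
Each further stage multiplies by cos²(35°) = 0.671.
After N polarizers: T = 0.5·0.671^(N−1). Require T < 0.15 ⇒ N−1 > ln(0.15/0.5)/ln(0.671) = 3.02, so N−1 ≥ 4 and N = 5.
Check: N=5 gives T = 0.1014 < 0.15; N=4 gives T = 0.1511.

N = 5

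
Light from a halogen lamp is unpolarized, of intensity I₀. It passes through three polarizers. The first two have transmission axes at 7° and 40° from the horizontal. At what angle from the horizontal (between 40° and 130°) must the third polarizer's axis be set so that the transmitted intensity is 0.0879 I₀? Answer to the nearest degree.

θ ≈ 100°

Unpolarized light through the first polarizer → I₁ = ½ I₀, now polarized at 7°.
I₂ = I₁ cos²(40° − 7°) = 0.5 I₀ · cos²(33°) = 0.3517 I₀.
Need I₃/I₀ = 0.0879, so cos²(θ − 40°) = 0.0879 / 0.3517 = 0.2499.
θ − 40° = arccos(√0.2499) = 60.0°, giving θ ≈ 40 + 60.0 = 100.0°.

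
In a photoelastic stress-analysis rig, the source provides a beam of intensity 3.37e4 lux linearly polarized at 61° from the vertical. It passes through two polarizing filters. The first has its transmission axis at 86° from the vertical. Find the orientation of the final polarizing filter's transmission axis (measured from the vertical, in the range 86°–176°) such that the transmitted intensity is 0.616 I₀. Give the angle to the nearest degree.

By Malus's law, I₁ = I₀ cos²(86° − 61°) = I₀ cos²(25°) = 0.8214 I₀.
Need I₂/I₀ = 0.616, so cos²(θ − 86°) = 0.616 / 0.8214 = 0.7499.
θ − 86° = arccos(√0.7499) = 30.0°, giving θ ≈ 86 + 30.0 = 116.0°.

θ ≈ 116°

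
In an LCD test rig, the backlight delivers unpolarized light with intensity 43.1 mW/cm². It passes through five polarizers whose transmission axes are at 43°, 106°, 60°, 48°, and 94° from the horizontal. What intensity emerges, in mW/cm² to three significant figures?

I ≈ 0.990 mW/cm²

Unpolarized light through the first polarizer → I₁ = 43.1 mW/cm²/2 = 21.55 mW/cm², polarized at 43°.
I₂ = I₁ · cos²(63°) = 21.55 · 0.2061 = 4.442 mW/cm².
I₃ = I₂ · cos²(46°) = 4.442 · 0.4826 = 2.143 mW/cm².
I₄ = I₃ · cos²(12°) = 2.143 · 0.9568 = 2.051 mW/cm².
I₅ = I₄ · cos²(46°) = 2.051 · 0.4826 = 0.9895 mW/cm².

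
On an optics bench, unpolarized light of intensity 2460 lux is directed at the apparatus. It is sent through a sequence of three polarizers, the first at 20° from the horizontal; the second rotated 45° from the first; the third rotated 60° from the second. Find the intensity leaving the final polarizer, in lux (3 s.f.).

I ≈ 154 lux

Unpolarized light through the first polarizer → I₁ = 2460 lux/2 = 1230 lux, polarized at 20°.
I₂ = I₁ · cos²(45°) = 1230 · 0.5 = 615 lux.
I₃ = I₂ · cos²(60°) = 615 · 0.25 = 153.8 lux.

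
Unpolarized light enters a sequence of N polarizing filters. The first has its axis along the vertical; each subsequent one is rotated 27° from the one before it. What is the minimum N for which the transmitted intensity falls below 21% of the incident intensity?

First polarizer halves the unpolarized light: factor 1/2.
Each further stage multiplies by cos²(27°) = 0.7939.
After N polarizers: T = 0.5·0.7939^(N−1). Require T < 0.21 ⇒ N−1 > ln(0.21/0.5)/ln(0.7939) = 3.76, so N−1 ≥ 4 and N = 5.
Check: N=5 gives T = 0.1986 < 0.21; N=4 gives T = 0.2502.

N = 5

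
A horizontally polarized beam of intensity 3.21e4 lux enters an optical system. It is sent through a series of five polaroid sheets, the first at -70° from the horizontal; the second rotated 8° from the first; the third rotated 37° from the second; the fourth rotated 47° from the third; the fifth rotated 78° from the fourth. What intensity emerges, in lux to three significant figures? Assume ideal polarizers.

I ≈ 47.2 lux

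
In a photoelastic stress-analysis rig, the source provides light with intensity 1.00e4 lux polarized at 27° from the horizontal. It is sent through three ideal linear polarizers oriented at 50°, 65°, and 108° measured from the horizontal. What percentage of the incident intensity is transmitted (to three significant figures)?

≈ 42.3%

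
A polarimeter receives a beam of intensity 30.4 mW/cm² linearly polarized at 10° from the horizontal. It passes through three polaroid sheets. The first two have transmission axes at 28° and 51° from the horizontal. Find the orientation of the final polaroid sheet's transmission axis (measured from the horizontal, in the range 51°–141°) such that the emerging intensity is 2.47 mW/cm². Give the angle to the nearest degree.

θ ≈ 122°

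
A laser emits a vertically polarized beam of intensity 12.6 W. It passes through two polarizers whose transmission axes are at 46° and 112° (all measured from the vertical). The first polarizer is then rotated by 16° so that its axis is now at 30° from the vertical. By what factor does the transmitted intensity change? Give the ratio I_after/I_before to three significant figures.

I_new/I_old ≈ 0.182

Before rotation:
By Malus's law, I₁ = I₀ cos²(46° − 0°) = I₀ cos²(46°) = 0.4826 I₀.
I₂ = I₁ cos²(112° − 46°) = 0.4826 I₀ · cos²(66°) = 0.07983 I₀.
After rotation:
I₁ = I₀ cos²(30° − 0°) = I₀ cos²(30°) = 0.75 I₀.
I₂ = I₁ cos²(112° − 30°) = 0.75 I₀ · cos²(82°) = 0.01453 I₀.
Ratio = 0.01453 / 0.07983 = 0.182.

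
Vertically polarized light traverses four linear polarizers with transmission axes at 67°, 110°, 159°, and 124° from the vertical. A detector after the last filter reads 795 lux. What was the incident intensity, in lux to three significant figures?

I₀ ≈ 3.37e4 lux

I₁ = I₀ cos²(67° − 0°) = I₀ cos²(67°) = 0.1527 I₀.
I₂ = I₁ cos²(110° − 67°) = 0.1527 I₀ · cos²(43°) = 0.08166 I₀.
I₃ = I₂ cos²(159° − 110°) = 0.08166 I₀ · cos²(49°) = 0.03515 I₀.
I₄ = I₃ cos²(124° − 159°) = 0.03515 I₀ · cos²(35°) = 0.02358 I₀.
So 795 lux = 0.02358 I₀, giving I₀ = 795/0.02358 = 3.371e+04 lux.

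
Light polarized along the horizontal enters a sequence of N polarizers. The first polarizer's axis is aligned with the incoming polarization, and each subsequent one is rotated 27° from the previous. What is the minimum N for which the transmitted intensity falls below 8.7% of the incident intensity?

N = 12

First polarizer is aligned with the polarization: full transmission.
Each further stage multiplies by cos²(27°) = 0.7939.
After N polarizers: T = 0.7939^(N−1). Require T < 0.087 ⇒ N−1 > ln(0.087)/ln(0.7939) = 10.58, so N−1 ≥ 11 and N = 12.
Check: N=12 gives T = 0.07895 < 0.087; N=11 gives T = 0.09945.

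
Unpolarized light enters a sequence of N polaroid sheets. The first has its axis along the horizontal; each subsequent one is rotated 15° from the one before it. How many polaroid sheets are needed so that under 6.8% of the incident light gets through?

N = 30

First polarizer halves the unpolarized light: factor 1/2.
Each further stage multiplies by cos²(15°) = 0.933.
After N polarizers: T = 0.5·0.933^(N−1). Require T < 0.068 ⇒ N−1 > ln(0.068/0.5)/ln(0.933) = 28.77, so N−1 ≥ 29 and N = 30.
Check: N=30 gives T = 0.06694 < 0.068; N=29 gives T = 0.07175.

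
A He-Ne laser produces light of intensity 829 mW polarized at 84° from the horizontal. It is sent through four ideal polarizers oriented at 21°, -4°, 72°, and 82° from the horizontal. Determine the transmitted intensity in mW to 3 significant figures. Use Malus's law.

By Malus's law, I₁ = 829 mW · cos²(63°) = 170.9 mW.
I₂ = I₁ · cos²(25°) = 170.9 · 0.8214 = 140.3 mW.
I₃ = I₂ · cos²(76°) = 140.3 · 0.05853 = 8.214 mW.
I₄ = I₃ · cos²(10°) = 8.214 · 0.9698 = 7.966 mW.

I ≈ 7.97 mW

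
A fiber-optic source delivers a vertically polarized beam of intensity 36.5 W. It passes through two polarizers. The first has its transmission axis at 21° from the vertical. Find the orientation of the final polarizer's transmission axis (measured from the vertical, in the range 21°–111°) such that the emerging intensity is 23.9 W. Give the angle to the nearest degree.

θ ≈ 51°

By Malus's law, I₁ = I₀ cos²(21° − 0°) = I₀ cos²(21°) = 0.8716 I₀.
Target fraction: 23.9 / 36.5 W = 0.6548 of I₀.
Need I₂/I₀ = 0.6548, so cos²(θ − 21°) = 0.6548 / 0.8716 = 0.7513.
θ − 21° = arccos(√0.7513) = 29.9°, giving θ ≈ 21 + 29.9 = 50.9°.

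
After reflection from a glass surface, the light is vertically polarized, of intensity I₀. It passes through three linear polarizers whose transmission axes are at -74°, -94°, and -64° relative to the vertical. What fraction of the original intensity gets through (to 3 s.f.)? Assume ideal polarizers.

≈ 0.0503 I₀

By Malus's law, I₁ = I₀ cos²(-74° − 0°) = I₀ cos²(74°) = 0.07598 I₀.
I₂ = I₁ cos²(-94° + 74°) = 0.07598 I₀ · cos²(20°) = 0.06709 I₀.
I₃ = I₂ cos²(-64° + 94°) = 0.06709 I₀ · cos²(30°) = 0.05032 I₀.
Transmitted fraction = 0.05032.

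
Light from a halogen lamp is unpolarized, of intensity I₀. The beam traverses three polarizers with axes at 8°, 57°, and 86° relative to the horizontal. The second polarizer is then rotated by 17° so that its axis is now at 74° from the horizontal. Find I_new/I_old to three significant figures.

I_new/I_old ≈ 0.481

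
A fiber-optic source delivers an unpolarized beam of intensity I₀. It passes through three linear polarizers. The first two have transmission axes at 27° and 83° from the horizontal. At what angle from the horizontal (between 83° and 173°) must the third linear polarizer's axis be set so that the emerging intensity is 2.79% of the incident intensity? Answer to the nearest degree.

θ ≈ 148°

Unpolarized light through the first polarizer → I₁ = ½ I₀, now polarized at 27°.
I₂ = I₁ cos²(83° − 27°) = 0.5 I₀ · cos²(56°) = 0.1563 I₀.
Need I₃/I₀ = 0.0279, so cos²(θ − 83°) = 0.0279 / 0.1563 = 0.1784.
θ − 83° = arccos(√0.1784) = 65.0°, giving θ ≈ 83 + 65.0 = 148.0°.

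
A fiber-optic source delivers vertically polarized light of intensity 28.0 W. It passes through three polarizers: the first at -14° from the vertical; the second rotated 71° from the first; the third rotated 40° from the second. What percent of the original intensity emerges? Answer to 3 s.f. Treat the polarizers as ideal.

≈ 5.86%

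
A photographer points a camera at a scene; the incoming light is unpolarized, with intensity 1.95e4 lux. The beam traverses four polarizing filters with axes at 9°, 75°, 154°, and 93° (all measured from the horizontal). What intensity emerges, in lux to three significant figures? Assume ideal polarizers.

I ≈ 13.8 lux

Unpolarized light through the first polarizer → I₁ = 1.95e4 lux/2 = 9750 lux, polarized at 9°.
I₂ = I₁ · cos²(66°) = 9750 · 0.1654 = 1613 lux.
I₃ = I₂ · cos²(79°) = 1613 · 0.03641 = 58.73 lux.
I₄ = I₃ · cos²(61°) = 58.73 · 0.235 = 13.8 lux.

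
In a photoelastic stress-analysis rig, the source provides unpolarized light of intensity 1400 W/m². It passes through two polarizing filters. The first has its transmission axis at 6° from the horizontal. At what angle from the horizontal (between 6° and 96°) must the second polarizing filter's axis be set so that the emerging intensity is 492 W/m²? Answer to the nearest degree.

θ ≈ 39°

Unpolarized light through the first polarizer → I₁ = ½ I₀, now polarized at 6°.
Target fraction: 492 / 1400 W/m² = 0.3514 of I₀.
Need I₂/I₀ = 0.3514, so cos²(θ − 6°) = 0.3514 / 0.5 = 0.7029.
θ − 6° = arccos(√0.7029) = 33.0°, giving θ ≈ 6 + 33.0 = 39.0°.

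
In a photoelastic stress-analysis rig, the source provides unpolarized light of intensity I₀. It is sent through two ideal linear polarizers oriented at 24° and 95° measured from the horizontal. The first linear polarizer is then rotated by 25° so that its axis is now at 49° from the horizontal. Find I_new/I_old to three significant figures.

I_new/I_old ≈ 4.55

Before rotation:
Unpolarized light through the first polarizer → I₁ = ½ I₀, now polarized at 24°.
I₂ = I₁ cos²(95° − 24°) = 0.5 I₀ · cos²(71°) = 0.053 I₀.
After rotation:
Unpolarized light through the first polarizer → I₁ = ½ I₀, now polarized at 49°.
I₂ = I₁ cos²(95° − 49°) = 0.5 I₀ · cos²(46°) = 0.2413 I₀.
Ratio = 0.2413 / 0.053 = 4.553.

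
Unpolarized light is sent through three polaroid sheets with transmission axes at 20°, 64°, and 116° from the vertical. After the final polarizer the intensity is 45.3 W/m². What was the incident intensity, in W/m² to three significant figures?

I₀ ≈ 462 W/m²

Unpolarized light through the first polarizer → I₁ = ½ I₀, now polarized at 20°.
I₂ = I₁ cos²(64° − 20°) = 0.5 I₀ · cos²(44°) = 0.2587 I₀.
I₃ = I₂ cos²(116° − 64°) = 0.2587 I₀ · cos²(52°) = 0.09807 I₀.
So 45.3 W/m² = 0.09807 I₀, giving I₀ = 45.3/0.09807 = 461.9 W/m².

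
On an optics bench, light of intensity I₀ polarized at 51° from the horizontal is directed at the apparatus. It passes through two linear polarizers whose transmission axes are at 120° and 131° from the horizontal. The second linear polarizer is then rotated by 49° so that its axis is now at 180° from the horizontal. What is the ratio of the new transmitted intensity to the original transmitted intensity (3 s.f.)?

Before rotation:
By Malus's law, I₁ = I₀ cos²(120° − 51°) = I₀ cos²(69°) = 0.1284 I₀.
I₂ = I₁ cos²(131° − 120°) = 0.1284 I₀ · cos²(11°) = 0.1238 I₀.
After rotation:
I₁ = I₀ cos²(120° − 51°) = I₀ cos²(69°) = 0.1284 I₀.
I₂ = I₁ cos²(180° − 120°) = 0.1284 I₀ · cos²(60°) = 0.03211 I₀.
Ratio = 0.03211 / 0.1238 = 0.2594.

I_new/I_old ≈ 0.259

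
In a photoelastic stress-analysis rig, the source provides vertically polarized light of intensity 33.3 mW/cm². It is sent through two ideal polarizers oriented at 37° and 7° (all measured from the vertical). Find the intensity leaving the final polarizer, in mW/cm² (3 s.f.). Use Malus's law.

By Malus's law, I₁ = 33.3 mW/cm² · cos²(37°) = 21.24 mW/cm².
I₂ = I₁ · cos²(30°) = 21.24 · 0.75 = 15.93 mW/cm².

I ≈ 15.9 mW/cm²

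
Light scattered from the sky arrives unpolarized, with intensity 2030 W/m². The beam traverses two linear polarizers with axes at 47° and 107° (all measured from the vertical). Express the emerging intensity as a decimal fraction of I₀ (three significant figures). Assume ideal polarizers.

I/I₀ ≈ 0.125

Unpolarized light through the first polarizer → I₁ = 2030 W/m²/2 = 1015 W/m², polarized at 47°.
I₂ = I₁ · cos²(60°) = 1015 · 0.25 = 253.8 W/m².
Transmitted fraction = 0.125.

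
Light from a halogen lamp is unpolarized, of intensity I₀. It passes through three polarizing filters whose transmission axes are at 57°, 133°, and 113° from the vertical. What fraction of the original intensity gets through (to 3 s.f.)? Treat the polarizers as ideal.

Unpolarized light through the first polarizer → I₁ = ½ I₀, now polarized at 57°.
I₂ = I₁ cos²(133° − 57°) = 0.5 I₀ · cos²(76°) = 0.02926 I₀.
I₃ = I₂ cos²(113° − 133°) = 0.02926 I₀ · cos²(20°) = 0.02584 I₀.
Transmitted fraction = 0.02584.

≈ 0.0258 I₀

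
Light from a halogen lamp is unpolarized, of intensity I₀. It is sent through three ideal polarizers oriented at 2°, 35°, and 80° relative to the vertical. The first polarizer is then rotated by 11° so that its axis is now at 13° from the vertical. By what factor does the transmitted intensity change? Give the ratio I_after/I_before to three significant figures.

Before rotation:
Unpolarized light through the first polarizer → I₁ = ½ I₀, now polarized at 2°.
I₂ = I₁ cos²(35° − 2°) = 0.5 I₀ · cos²(33°) = 0.3517 I₀.
I₃ = I₂ cos²(80° − 35°) = 0.3517 I₀ · cos²(45°) = 0.1758 I₀.
After rotation:
Unpolarized light through the first polarizer → I₁ = ½ I₀, now polarized at 13°.
I₂ = I₁ cos²(35° − 13°) = 0.5 I₀ · cos²(22°) = 0.4298 I₀.
I₃ = I₂ cos²(80° − 35°) = 0.4298 I₀ · cos²(45°) = 0.2149 I₀.
Ratio = 0.2149 / 0.1758 = 1.222.

I_new/I_old ≈ 1.22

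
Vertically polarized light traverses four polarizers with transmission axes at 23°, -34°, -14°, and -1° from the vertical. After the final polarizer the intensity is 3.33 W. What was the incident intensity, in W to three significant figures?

I₀ ≈ 15.8 W

I₁ = I₀ cos²(23° − 0°) = I₀ cos²(23°) = 0.8473 I₀.
I₂ = I₁ cos²(-34° − 23°) = 0.8473 I₀ · cos²(57°) = 0.2513 I₀.
I₃ = I₂ cos²(-14° + 34°) = 0.2513 I₀ · cos²(20°) = 0.2219 I₀.
I₄ = I₃ cos²(-1° + 14°) = 0.2219 I₀ · cos²(13°) = 0.2107 I₀.
So 3.33 W = 0.2107 I₀, giving I₀ = 3.33/0.2107 = 15.8 W.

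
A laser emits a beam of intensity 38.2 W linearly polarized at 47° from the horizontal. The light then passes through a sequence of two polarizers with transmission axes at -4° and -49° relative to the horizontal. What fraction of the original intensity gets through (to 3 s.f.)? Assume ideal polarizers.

I₁ = 38.2 W · cos²(51°) = 15.13 W.
I₂ = I₁ · cos²(45°) = 15.13 · 0.5 = 7.564 W.
Transmitted fraction = 0.198.

I/I₀ ≈ 0.198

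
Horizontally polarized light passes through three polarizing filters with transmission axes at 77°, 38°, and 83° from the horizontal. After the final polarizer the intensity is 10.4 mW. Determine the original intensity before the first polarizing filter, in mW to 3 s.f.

I₀ ≈ 681 mW

I₁ = I₀ cos²(77° − 0°) = I₀ cos²(77°) = 0.0506 I₀.
I₂ = I₁ cos²(38° − 77°) = 0.0506 I₀ · cos²(39°) = 0.03056 I₀.
I₃ = I₂ cos²(83° − 38°) = 0.03056 I₀ · cos²(45°) = 0.01528 I₀.
So 10.4 mW = 0.01528 I₀, giving I₀ = 10.4/0.01528 = 680.6 mW.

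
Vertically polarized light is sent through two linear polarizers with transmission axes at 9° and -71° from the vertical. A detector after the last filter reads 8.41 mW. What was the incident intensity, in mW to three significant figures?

I₀ ≈ 286 mW

By Malus's law, I₁ = I₀ cos²(9° − 0°) = I₀ cos²(9°) = 0.9755 I₀.
I₂ = I₁ cos²(-71° − 9°) = 0.9755 I₀ · cos²(80°) = 0.02942 I₀.
So 8.41 mW = 0.02942 I₀, giving I₀ = 8.41/0.02942 = 285.9 mW.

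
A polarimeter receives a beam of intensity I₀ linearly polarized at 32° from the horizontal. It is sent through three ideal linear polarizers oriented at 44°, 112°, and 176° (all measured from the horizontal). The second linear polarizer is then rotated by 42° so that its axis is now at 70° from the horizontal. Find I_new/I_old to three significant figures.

I_new/I_old ≈ 2.28

Before rotation:
I₁ = I₀ cos²(44° − 32°) = I₀ cos²(12°) = 0.9568 I₀.
I₂ = I₁ cos²(112° − 44°) = 0.9568 I₀ · cos²(68°) = 0.1343 I₀.
I₃ = I₂ cos²(176° − 112°) = 0.1343 I₀ · cos²(64°) = 0.0258 I₀.
After rotation:
I₁ = I₀ cos²(44° − 32°) = I₀ cos²(12°) = 0.9568 I₀.
I₂ = I₁ cos²(70° − 44°) = 0.9568 I₀ · cos²(26°) = 0.7729 I₀.
Angle between axes 2 and 3: 74°. I₃ = 0.7729 I₀ · cos²(74°) = 0.05872 I₀.
Ratio = 0.05872 / 0.0258 = 2.276.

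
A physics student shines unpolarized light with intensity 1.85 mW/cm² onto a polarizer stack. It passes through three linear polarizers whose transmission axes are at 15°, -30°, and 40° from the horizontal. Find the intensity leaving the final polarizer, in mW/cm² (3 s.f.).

Unpolarized light through the first polarizer → I₁ = 1.85 mW/cm²/2 = 0.925 mW/cm², polarized at 15°.
I₂ = I₁ · cos²(45°) = 0.925 · 0.5 = 0.4625 mW/cm².
I₃ = I₂ · cos²(70°) = 0.4625 · 0.117 = 0.0541 mW/cm².

I ≈ 0.0541 mW/cm²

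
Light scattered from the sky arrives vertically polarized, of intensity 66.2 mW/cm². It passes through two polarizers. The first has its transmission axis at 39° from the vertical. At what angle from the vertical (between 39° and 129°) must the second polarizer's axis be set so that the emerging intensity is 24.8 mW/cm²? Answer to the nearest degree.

I₁ = I₀ cos²(39° − 0°) = I₀ cos²(39°) = 0.604 I₀.
Target fraction: 24.8 / 66.2 mW/cm² = 0.3746 of I₀.
Need I₂/I₀ = 0.3746, so cos²(θ − 39°) = 0.3746 / 0.604 = 0.6203.
θ − 39° = arccos(√0.6203) = 38.0°, giving θ ≈ 39 + 38.0 = 77.0°.

θ ≈ 77°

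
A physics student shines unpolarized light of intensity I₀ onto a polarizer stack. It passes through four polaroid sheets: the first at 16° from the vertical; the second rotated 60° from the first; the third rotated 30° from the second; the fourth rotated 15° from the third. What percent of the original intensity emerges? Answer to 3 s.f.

≈ 8.75%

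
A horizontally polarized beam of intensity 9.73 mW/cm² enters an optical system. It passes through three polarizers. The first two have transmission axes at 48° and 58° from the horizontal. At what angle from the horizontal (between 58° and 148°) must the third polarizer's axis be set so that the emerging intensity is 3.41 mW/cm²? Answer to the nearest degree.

I₁ = I₀ cos²(48° − 0°) = I₀ cos²(48°) = 0.4477 I₀.
I₂ = I₁ cos²(58° − 48°) = 0.4477 I₀ · cos²(10°) = 0.4342 I₀.
Target fraction: 3.41 / 9.73 mW/cm² = 0.3505 of I₀.
Need I₃/I₀ = 0.3505, so cos²(θ − 58°) = 0.3505 / 0.4342 = 0.8071.
θ − 58° = arccos(√0.8071) = 26.1°, giving θ ≈ 58 + 26.1 = 84.1°.

θ ≈ 84°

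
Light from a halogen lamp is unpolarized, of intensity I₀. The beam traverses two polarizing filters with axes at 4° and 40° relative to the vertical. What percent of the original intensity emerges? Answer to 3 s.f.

≈ 32.7%

Unpolarized light through the first polarizer → I₁ = ½ I₀, now polarized at 4°.
I₂ = I₁ cos²(40° − 4°) = 0.5 I₀ · cos²(36°) = 0.3273 I₀.
That is 32.73% of the incident intensity.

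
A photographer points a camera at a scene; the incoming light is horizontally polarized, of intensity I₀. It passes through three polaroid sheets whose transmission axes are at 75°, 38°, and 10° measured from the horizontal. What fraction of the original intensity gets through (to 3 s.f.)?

I₁ = I₀ cos²(75° − 0°) = I₀ cos²(75°) = 0.06699 I₀.
I₂ = I₁ cos²(38° − 75°) = 0.06699 I₀ · cos²(37°) = 0.04273 I₀.
I₃ = I₂ cos²(10° − 38°) = 0.04273 I₀ · cos²(28°) = 0.03331 I₀.
Transmitted fraction = 0.03331.

≈ 0.0333 I₀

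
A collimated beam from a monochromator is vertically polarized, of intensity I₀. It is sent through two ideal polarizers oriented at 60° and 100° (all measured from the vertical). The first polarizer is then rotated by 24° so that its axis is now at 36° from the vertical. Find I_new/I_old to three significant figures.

Before rotation:
I₁ = I₀ cos²(60° − 0°) = I₀ cos²(60°) = 0.25 I₀.
I₂ = I₁ cos²(100° − 60°) = 0.25 I₀ · cos²(40°) = 0.1467 I₀.
After rotation:
I₁ = I₀ cos²(36° − 0°) = I₀ cos²(36°) = 0.6545 I₀.
I₂ = I₁ cos²(100° − 36°) = 0.6545 I₀ · cos²(64°) = 0.1258 I₀.
Ratio = 0.1258 / 0.1467 = 0.8573.

I_new/I_old ≈ 0.857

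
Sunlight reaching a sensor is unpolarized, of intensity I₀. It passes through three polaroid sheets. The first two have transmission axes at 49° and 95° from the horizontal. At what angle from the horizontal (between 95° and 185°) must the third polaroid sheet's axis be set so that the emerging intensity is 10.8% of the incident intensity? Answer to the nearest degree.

Unpolarized light through the first polarizer → I₁ = ½ I₀, now polarized at 49°.
I₂ = I₁ cos²(95° − 49°) = 0.5 I₀ · cos²(46°) = 0.2413 I₀.
Need I₃/I₀ = 0.108, so cos²(θ − 95°) = 0.108 / 0.2413 = 0.4476.
θ − 95° = arccos(√0.4476) = 48.0°, giving θ ≈ 95 + 48.0 = 143.0°.

θ ≈ 143°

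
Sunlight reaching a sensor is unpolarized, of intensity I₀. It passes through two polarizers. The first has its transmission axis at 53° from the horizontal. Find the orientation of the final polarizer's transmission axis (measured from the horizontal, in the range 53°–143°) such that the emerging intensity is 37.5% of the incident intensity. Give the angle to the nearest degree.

Unpolarized light through the first polarizer → I₁ = ½ I₀, now polarized at 53°.
Need I₂/I₀ = 0.375, so cos²(θ − 53°) = 0.375 / 0.5 = 0.75.
θ − 53° = arccos(√0.75) = 30.0°, giving θ ≈ 53 + 30.0 = 83.0°.

θ ≈ 83°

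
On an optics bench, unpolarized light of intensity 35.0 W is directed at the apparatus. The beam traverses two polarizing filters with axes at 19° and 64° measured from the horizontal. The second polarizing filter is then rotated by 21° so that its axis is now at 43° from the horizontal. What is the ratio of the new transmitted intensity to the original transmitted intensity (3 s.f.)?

I_new/I_old ≈ 1.67

Before rotation:
Unpolarized light through the first polarizer → I₁ = ½ I₀, now polarized at 19°.
I₂ = I₁ cos²(64° − 19°) = 0.5 I₀ · cos²(45°) = 0.25 I₀.
After rotation:
Unpolarized light through the first polarizer → I₁ = ½ I₀, now polarized at 19°.
I₂ = I₁ cos²(43° − 19°) = 0.5 I₀ · cos²(24°) = 0.4173 I₀.
Ratio = 0.4173 / 0.25 = 1.669.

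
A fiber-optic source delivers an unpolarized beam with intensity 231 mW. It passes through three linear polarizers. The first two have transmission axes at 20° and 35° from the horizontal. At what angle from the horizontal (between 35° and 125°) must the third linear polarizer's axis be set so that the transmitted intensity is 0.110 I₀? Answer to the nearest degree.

Unpolarized light through the first polarizer → I₁ = ½ I₀, now polarized at 20°.
I₂ = I₁ cos²(35° − 20°) = 0.5 I₀ · cos²(15°) = 0.4665 I₀.
Need I₃/I₀ = 0.11, so cos²(θ − 35°) = 0.11 / 0.4665 = 0.2358.
θ − 35° = arccos(√0.2358) = 60.9°, giving θ ≈ 35 + 60.9 = 95.9°.

θ ≈ 96°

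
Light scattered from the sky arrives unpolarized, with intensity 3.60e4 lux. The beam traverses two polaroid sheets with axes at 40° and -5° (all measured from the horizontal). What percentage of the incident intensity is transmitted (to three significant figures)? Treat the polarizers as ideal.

≈ 25.0%

Unpolarized light through the first polarizer → I₁ = 3.60e4 lux/2 = 1.8e+04 lux, polarized at 40°.
I₂ = I₁ · cos²(45°) = 1.8e+04 · 0.5 = 9000 lux.
That is 25% of the incident intensity.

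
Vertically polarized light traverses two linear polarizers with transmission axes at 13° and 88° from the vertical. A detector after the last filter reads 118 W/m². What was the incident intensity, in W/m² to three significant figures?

I₀ ≈ 1860 W/m²

By Malus's law, I₁ = I₀ cos²(13° − 0°) = I₀ cos²(13°) = 0.9494 I₀.
I₂ = I₁ cos²(88° − 13°) = 0.9494 I₀ · cos²(75°) = 0.0636 I₀.
So 118 W/m² = 0.0636 I₀, giving I₀ = 118/0.0636 = 1855 W/m².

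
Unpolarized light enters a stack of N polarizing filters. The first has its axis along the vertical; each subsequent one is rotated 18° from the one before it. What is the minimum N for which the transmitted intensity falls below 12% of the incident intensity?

N = 16

First polarizer halves the unpolarized light: factor 1/2.
Each further stage multiplies by cos²(18°) = 0.9045.
After N polarizers: T = 0.5·0.9045^(N−1). Require T < 0.12 ⇒ N−1 > ln(0.12/0.5)/ln(0.9045) = 14.22, so N−1 ≥ 15 and N = 16.
Check: N=16 gives T = 0.111 < 0.12; N=15 gives T = 0.1227.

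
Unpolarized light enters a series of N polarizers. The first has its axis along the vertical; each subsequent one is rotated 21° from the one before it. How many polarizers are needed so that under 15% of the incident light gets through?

First polarizer halves the unpolarized light: factor 1/2.
Each further stage multiplies by cos²(21°) = 0.8716.
After N polarizers: T = 0.5·0.8716^(N−1). Require T < 0.15 ⇒ N−1 > ln(0.15/0.5)/ln(0.8716) = 8.76, so N−1 ≥ 9 and N = 10.
Check: N=10 gives T = 0.1451 < 0.15; N=9 gives T = 0.1665.

N = 10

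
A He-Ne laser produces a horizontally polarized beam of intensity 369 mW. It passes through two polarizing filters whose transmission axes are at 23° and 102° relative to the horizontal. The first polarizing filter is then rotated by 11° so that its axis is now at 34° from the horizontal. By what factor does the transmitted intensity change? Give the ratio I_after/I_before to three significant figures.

Before rotation:
By Malus's law, I₁ = I₀ cos²(23° − 0°) = I₀ cos²(23°) = 0.8473 I₀.
I₂ = I₁ cos²(102° − 23°) = 0.8473 I₀ · cos²(79°) = 0.03085 I₀.
After rotation:
I₁ = I₀ cos²(34° − 0°) = I₀ cos²(34°) = 0.6873 I₀.
I₂ = I₁ cos²(102° − 34°) = 0.6873 I₀ · cos²(68°) = 0.09645 I₀.
Ratio = 0.09645 / 0.03085 = 3.126.

I_new/I_old ≈ 3.13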